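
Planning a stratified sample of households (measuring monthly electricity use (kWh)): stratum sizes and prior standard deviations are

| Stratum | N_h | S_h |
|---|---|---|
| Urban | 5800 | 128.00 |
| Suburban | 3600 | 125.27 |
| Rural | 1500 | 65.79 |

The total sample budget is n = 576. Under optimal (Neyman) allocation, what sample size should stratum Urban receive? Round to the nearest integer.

Neyman allocation: n_h = n · N_h S_h / Σ N_i S_i, with n = 576.
  stratum Urban: N_h·S_h = 5800·128.00 = 742400.00
  stratum Suburban: N_h·S_h = 3600·125.27 = 450972.00
  stratum Rural: N_h·S_h = 1500·65.79 = 98685.00
Σ N_h S_h = 1292057.00
n for stratum Urban = 576·742400.00/1292057.00 = 330.962 → 331

331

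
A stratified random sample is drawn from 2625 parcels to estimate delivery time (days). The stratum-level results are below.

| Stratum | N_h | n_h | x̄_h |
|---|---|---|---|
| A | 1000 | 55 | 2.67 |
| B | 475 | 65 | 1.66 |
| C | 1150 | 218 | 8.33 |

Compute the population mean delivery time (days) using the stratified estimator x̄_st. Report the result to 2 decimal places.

x̄_st ≈ 4.97

N = Σ N_h = 2625. Stratum weights W_h = N_h/N.
x̄_st = (1000·2.67 + 475·1.66 + 1150·8.33) / 2625 = 4.9669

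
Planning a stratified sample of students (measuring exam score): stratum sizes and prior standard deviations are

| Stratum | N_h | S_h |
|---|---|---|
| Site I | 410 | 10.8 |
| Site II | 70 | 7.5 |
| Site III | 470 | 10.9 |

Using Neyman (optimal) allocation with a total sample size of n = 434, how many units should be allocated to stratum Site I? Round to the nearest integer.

191

Neyman allocation: n_h = n · N_h S_h / Σ N_i S_i, with n = 434.
  stratum Site I: N_h·S_h = 410·10.8 = 4428.00
  stratum Site II: N_h·S_h = 70·7.5 = 525.00
  stratum Site III: N_h·S_h = 470·10.9 = 5123.00
Σ N_h S_h = 10076.00
n for stratum Site I = 434·4428.00/10076.00 = 190.726 → 191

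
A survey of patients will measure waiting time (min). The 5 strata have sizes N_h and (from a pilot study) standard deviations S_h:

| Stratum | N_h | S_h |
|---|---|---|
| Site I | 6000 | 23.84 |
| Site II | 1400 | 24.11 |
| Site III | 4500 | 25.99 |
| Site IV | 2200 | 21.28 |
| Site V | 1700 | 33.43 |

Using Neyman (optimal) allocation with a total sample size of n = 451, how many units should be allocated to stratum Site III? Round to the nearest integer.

133

Neyman allocation: n_h = n · N_h S_h / Σ N_i S_i, with n = 451.
  stratum Site I: N_h·S_h = 6000·23.84 = 143040.00
  stratum Site II: N_h·S_h = 1400·24.11 = 33754.00
  stratum Site III: N_h·S_h = 4500·25.99 = 116955.00
  stratum Site IV: N_h·S_h = 2200·21.28 = 46816.00
  stratum Site V: N_h·S_h = 1700·33.43 = 56831.00
Σ N_h S_h = 397396.00
n for stratum Site III = 451·116955.00/397396.00 = 132.731 → 133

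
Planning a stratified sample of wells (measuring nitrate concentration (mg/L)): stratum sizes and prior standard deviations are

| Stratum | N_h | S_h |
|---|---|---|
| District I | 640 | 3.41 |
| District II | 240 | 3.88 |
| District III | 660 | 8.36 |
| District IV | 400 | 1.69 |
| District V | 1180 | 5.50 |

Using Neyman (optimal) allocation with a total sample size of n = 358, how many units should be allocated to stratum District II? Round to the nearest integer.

Neyman allocation: n_h = n · N_h S_h / Σ N_i S_i, with n = 358.
  stratum District I: N_h·S_h = 640·3.41 = 2182.40
  stratum District II: N_h·S_h = 240·3.88 = 931.20
  stratum District III: N_h·S_h = 660·8.36 = 5517.60
  stratum District IV: N_h·S_h = 400·1.69 = 676.00
  stratum District V: N_h·S_h = 1180·5.50 = 6490.00
Σ N_h S_h = 15797.20
n for stratum District II = 358·931.20/15797.20 = 21.103 → 21

21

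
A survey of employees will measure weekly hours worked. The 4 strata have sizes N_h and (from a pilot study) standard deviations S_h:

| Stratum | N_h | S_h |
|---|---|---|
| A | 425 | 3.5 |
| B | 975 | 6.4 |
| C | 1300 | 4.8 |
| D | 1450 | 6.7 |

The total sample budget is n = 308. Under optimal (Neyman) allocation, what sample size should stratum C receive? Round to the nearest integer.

81

Neyman allocation: n_h = n · N_h S_h / Σ N_i S_i, with n = 308.
  stratum A: N_h·S_h = 425·3.5 = 1487.50
  stratum B: N_h·S_h = 975·6.4 = 6240.00
  stratum C: N_h·S_h = 1300·4.8 = 6240.00
  stratum D: N_h·S_h = 1450·6.7 = 9715.00
Σ N_h S_h = 23682.50
n for stratum C = 308·6240.00/23682.50 = 81.154 → 81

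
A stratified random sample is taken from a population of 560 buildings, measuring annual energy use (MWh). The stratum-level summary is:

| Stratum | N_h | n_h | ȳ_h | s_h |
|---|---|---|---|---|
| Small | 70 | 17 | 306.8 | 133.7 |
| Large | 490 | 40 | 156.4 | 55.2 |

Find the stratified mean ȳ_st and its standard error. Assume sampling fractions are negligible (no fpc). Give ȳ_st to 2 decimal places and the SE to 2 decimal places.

ȳ_st = Σ W_h ȳ_h = (70·306.8 + 490·156.4)/560 = 175.20000
V̂(ȳ_st) = Σ W_h² s_h²/n_h, with W_h = N_h/N and N = 560:
  stratum Small: (70/560)²·133.7²/17 = 16.4299
  stratum Large: (490/560)²·55.2²/40 = 58.3223
V̂(ȳ_st) = 74.7521
SE(ȳ_st) = √74.7521 = 8.64593

ȳ_st ≈ 175.20, SE ≈ 8.65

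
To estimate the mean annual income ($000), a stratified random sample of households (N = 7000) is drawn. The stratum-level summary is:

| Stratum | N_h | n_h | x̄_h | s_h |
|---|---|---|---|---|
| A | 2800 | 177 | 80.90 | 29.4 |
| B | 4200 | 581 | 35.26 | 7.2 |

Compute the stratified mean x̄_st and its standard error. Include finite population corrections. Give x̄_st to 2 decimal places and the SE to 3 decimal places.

x̄_st ≈ 53.52, SE ≈ 0.872

x̄_st = Σ W_h x̄_h = (2800·80.90 + 4200·35.26)/7000 = 53.51600
V̂(x̄_st) = Σ W_h² (1 − n_h/N_h) s_h²/n_h, with W_h = N_h/N and N = 7000:
  stratum A: (2800/7000)²·(1 − 177/2800)·29.4²/177 = 0.73195
  stratum B: (4200/7000)²·(1 − 581/4200)·7.2²/581 = 0.0276777
V̂(x̄_st) = 0.759628
SE(x̄_st) = √0.759628 = 0.871566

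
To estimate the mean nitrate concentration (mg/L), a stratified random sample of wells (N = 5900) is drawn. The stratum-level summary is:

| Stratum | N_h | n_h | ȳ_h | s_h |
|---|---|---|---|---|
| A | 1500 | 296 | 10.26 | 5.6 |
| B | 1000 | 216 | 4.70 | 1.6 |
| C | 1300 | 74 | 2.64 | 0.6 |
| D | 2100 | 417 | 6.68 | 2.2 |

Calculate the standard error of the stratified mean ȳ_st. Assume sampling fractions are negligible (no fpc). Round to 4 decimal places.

SE(ȳ_st) ≈ 0.0943

V̂(ȳ_st) = Σ W_h² s_h²/n_h, with W_h = N_h/N and N = 5900:
  stratum A: (1500/5900)²·5.6²/296 = 0.00684799
  stratum B: (1000/5900)²·1.6²/216 = 0.000340473
  stratum C: (1300/5900)²·0.6²/74 = 0.000236186
  stratum D: (2100/5900)²·2.2²/417 = 0.00147043
V̂(ȳ_st) = 0.00889507
SE(ȳ_st) = √0.00889507 = 0.0943137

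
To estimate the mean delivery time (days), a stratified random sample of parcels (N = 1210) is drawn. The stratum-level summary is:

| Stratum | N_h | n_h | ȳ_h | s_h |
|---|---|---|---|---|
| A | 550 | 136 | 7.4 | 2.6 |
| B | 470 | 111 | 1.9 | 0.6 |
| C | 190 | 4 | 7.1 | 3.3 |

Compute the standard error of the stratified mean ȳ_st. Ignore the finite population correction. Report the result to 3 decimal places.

V̂(ȳ_st) = Σ W_h² s_h²/n_h, with W_h = N_h/N and N = 1210:
  stratum A: (550/1210)²·2.6²/136 = 0.0102698
  stratum B: (470/1210)²·0.6²/111 = 0.000489333
  stratum C: (190/1210)²·3.3²/4 = 0.0671281
V̂(ȳ_st) = 0.0778872
SE(ȳ_st) = √0.0778872 = 0.279083

SE(ȳ_st) ≈ 0.279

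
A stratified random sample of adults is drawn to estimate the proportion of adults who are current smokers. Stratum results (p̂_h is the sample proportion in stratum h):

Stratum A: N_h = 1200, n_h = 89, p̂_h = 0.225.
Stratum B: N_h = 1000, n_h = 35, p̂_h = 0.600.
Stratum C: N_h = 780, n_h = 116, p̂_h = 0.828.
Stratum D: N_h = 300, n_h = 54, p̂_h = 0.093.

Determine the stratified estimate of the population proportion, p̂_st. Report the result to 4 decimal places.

p̂_st ≈ 0.4707

N = 3280; stratum weights W_h = N_h/N.
p̂_st = Σ W_h p̂_h = (1200·0.225 + 1000·0.600 + 780·0.828 + 300·0.093)/3280 = 0.47065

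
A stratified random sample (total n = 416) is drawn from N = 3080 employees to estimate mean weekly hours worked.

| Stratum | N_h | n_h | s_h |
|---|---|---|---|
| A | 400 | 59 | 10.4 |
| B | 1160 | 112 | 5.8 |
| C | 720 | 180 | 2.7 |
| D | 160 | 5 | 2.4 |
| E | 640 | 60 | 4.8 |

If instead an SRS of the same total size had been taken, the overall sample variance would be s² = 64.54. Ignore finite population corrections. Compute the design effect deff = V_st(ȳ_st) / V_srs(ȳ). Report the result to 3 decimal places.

V̂(ȳ_st) = Σ W_h² s_h²/n_h, with W_h = N_h/N and N = 3080:
  stratum A: (400/3080)²·10.4²/59 = 0.0309196
  stratum B: (1160/3080)²·5.8²/112 = 0.0426042
  stratum C: (720/3080)²·2.7²/180 = 0.00221319
  stratum D: (160/3080)²·2.4²/5 = 0.00310879
  stratum E: (640/3080)²·4.8²/60 = 0.0165802
V_st = 0.0954259
V_srs = s²/n = 64.54/416 = 0.155144
deff = V_st / V_srs = 0.0954259/0.155144 = 0.6151

deff ≈ 0.615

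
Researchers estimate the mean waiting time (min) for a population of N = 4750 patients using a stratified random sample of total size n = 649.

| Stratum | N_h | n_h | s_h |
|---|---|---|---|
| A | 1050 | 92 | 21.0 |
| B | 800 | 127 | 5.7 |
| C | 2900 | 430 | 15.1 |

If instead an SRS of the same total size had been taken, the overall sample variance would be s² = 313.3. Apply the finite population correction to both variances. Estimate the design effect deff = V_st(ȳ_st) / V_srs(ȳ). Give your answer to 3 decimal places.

deff ≈ 0.931

V̂(ȳ_st) = Σ W_h² (1 − n_h/N_h) s_h²/n_h, with W_h = N_h/N and N = 4750:
  stratum A: (1050/4750)²·(1 − 92/1050)·21.0²/92 = 0.213707
  stratum B: (800/4750)²·(1 − 127/800)·5.7²/127 = 0.00610469
  stratum C: (2900/4750)²·(1 − 430/2900)·15.1²/430 = 0.168342
V_st = 0.388154
V_srs = (1 − 649/4750)·313.3/649 = 0.416785
deff = V_st / V_srs = 0.388154/0.416785 = 0.9313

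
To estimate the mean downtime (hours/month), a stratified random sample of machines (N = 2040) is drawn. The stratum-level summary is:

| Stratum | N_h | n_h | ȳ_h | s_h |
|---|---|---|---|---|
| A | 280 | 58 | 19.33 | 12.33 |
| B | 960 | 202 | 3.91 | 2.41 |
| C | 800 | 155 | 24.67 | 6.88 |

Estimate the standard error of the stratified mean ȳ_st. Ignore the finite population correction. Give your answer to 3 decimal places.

SE(ȳ_st) ≈ 0.320

V̂(ȳ_st) = Σ W_h² s_h²/n_h, with W_h = N_h/N and N = 2040:
  stratum A: (280/2040)²·12.33²/58 = 0.0493803
  stratum B: (960/2040)²·2.41²/202 = 0.00636744
  stratum C: (800/2040)²·6.88²/155 = 0.046964
V̂(ȳ_st) = 0.102712
SE(ȳ_st) = √0.102712 = 0.320487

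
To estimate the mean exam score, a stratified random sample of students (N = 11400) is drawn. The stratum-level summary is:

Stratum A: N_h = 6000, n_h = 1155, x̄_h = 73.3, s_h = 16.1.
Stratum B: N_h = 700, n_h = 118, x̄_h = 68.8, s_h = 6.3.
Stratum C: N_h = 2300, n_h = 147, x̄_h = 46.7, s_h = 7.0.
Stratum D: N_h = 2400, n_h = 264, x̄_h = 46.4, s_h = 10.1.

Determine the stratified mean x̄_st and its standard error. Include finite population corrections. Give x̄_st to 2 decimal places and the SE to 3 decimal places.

x̄_st = Σ W_h x̄_h = (6000·73.3 + 700·68.8 + 2300·46.7 + 2400·46.4)/11400 = 61.99386
V̂(x̄_st) = Σ W_h² (1 − n_h/N_h) s_h²/n_h, with W_h = N_h/N and N = 11400:
  stratum A: (6000/11400)²·(1 − 1155/6000)·16.1²/1155 = 0.0502002
  stratum B: (700/11400)²·(1 − 118/700)·6.3²/118 = 0.00105441
  stratum C: (2300/11400)²·(1 − 147/2300)·7.0²/147 = 0.0127011
  stratum D: (2400/11400)²·(1 − 264/2400)·10.1²/264 = 0.015242
V̂(x̄_st) = 0.0791976
SE(x̄_st) = √0.0791976 = 0.281421

x̄_st ≈ 61.99, SE ≈ 0.281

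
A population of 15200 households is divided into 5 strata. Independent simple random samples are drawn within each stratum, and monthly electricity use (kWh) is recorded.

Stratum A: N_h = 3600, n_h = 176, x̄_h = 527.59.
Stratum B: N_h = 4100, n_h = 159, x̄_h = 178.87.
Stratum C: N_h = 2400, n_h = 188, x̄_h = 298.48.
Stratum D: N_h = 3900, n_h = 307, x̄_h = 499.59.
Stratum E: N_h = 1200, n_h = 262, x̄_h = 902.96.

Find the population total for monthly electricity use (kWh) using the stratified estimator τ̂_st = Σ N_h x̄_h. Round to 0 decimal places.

τ̂_st = Σ N_h x̄_h = 3600·527.59 + 4100·178.87 + 2400·298.48 + 3900·499.59 + 1200·902.96 = 6380996

τ̂_st ≈ 6380996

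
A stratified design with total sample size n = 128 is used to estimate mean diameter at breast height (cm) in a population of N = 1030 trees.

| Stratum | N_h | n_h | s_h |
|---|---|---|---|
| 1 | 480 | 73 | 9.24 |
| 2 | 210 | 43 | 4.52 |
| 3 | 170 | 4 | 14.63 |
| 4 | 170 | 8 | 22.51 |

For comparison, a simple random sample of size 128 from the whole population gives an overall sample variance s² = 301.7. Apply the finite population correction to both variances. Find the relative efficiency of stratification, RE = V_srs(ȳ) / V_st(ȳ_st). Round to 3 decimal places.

V̂(ȳ_st) = Σ W_h² (1 − n_h/N_h) s_h²/n_h, with W_h = N_h/N and N = 1030:
  stratum 1: (480/1030)²·(1 − 73/480)·9.24²/73 = 0.215369
  stratum 2: (210/1030)²·(1 − 43/210)·4.52²/43 = 0.0157061
  stratum 3: (170/1030)²·(1 − 4/170)·14.63²/4 = 1.42335
  stratum 4: (170/1030)²·(1 − 8/170)·22.51²/8 = 1.64418
V_st = 3.29861
V_srs = (1 − 128/1030)·301.7/128 = 2.06412
Relative efficiency = V_srs / V_st = 2.06412/3.29861 = 0.6258

RE ≈ 0.626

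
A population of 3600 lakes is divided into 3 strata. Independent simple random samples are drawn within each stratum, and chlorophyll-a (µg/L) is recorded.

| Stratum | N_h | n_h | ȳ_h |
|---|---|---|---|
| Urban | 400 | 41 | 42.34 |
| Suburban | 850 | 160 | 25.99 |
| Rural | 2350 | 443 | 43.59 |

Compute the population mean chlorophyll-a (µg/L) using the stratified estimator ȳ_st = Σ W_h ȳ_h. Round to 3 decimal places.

N = Σ N_h = 3600. Stratum weights W_h = N_h/N.
ȳ_st = (400·42.34 + 850·25.99 + 2350·43.59) / 3600 = 39.29556

ȳ_st ≈ 39.296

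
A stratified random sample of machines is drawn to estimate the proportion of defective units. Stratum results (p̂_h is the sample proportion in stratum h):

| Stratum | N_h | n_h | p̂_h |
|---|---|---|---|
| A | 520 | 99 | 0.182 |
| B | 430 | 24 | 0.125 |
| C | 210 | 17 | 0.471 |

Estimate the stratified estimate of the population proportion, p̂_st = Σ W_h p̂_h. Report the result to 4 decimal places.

p̂_st ≈ 0.2132

N = 1160; stratum weights W_h = N_h/N.
p̂_st = Σ W_h p̂_h = (520·0.182 + 430·0.125 + 210·0.471)/1160 = 0.21319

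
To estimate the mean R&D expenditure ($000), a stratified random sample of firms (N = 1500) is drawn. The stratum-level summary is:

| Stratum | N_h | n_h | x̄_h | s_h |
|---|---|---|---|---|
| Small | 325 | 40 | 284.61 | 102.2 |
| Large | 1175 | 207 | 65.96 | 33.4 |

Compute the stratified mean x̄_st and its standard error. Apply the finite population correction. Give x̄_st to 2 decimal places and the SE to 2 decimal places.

x̄_st ≈ 113.33, SE ≈ 3.67

x̄_st = Σ W_h x̄_h = (325·284.61 + 1175·65.96)/1500 = 113.33417
V̂(x̄_st) = Σ W_h² (1 − n_h/N_h) s_h²/n_h, with W_h = N_h/N and N = 1500:
  stratum Small: (325/1500)²·(1 − 40/325)·102.2²/40 = 10.7495
  stratum Large: (1175/1500)²·(1 − 207/1175)·33.4²/207 = 2.72429
V̂(x̄_st) = 13.4738
SE(x̄_st) = √13.4738 = 3.67066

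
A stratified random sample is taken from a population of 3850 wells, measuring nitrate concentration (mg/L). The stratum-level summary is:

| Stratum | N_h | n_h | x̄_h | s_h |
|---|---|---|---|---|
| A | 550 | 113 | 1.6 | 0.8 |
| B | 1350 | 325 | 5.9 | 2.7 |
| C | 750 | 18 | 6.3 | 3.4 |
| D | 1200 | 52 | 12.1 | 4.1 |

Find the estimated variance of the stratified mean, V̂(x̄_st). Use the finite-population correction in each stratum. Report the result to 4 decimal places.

V̂(x̄_st) ≈ 0.0560

V̂(x̄_st) = Σ W_h² (1 − n_h/N_h) s_h²/n_h, with W_h = N_h/N and N = 3850:
  stratum A: (550/3850)²·(1 − 113/550)·0.8²/113 = 9.18384e-05
  stratum B: (1350/3850)²·(1 − 325/1350)·2.7²/325 = 0.00209402
  stratum C: (750/3850)²·(1 − 18/750)·3.4²/18 = 0.0237868
  stratum D: (1200/3850)²·(1 − 52/1200)·4.1²/52 = 0.0300446
V̂(x̄_st) = 0.0560172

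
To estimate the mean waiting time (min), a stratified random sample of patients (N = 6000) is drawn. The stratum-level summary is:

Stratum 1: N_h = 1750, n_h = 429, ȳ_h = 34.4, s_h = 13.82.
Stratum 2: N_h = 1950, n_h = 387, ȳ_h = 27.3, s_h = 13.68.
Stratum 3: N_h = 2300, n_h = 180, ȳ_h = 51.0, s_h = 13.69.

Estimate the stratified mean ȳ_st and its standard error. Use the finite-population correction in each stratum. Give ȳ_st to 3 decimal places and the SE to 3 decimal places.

ȳ_st = Σ W_h ȳ_h = (1750·34.4 + 1950·27.3 + 2300·51.0)/6000 = 38.45583
V̂(ȳ_st) = Σ W_h² (1 − n_h/N_h) s_h²/n_h, with W_h = N_h/N and N = 6000:
  stratum 1: (1750/6000)²·(1 − 429/1750)·13.82²/429 = 0.0285889
  stratum 2: (1950/6000)²·(1 − 387/1950)·13.68²/387 = 0.0409404
  stratum 3: (2300/6000)²·(1 − 180/2300)·13.69²/180 = 0.141025
V̂(ȳ_st) = 0.210554
SE(ȳ_st) = √0.210554 = 0.458862

ȳ_st ≈ 38.456, SE ≈ 0.459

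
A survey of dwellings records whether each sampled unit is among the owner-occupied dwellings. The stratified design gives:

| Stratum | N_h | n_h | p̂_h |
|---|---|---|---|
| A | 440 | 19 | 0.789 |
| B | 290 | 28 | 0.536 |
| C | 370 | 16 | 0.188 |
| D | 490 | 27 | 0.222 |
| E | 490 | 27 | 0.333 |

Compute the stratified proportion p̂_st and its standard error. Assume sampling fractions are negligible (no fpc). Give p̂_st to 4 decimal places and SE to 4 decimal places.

N = 2080; stratum weights W_h = N_h/N.
p̂_st = Σ W_h p̂_h = (440·0.789 + 290·0.536 + 370·0.188 + 490·0.222 + 490·0.333)/2080 = 0.40582
V̂(p̂_st) = Σ W_h² p̂_h(1−p̂_h)/(n_h−1):
  stratum A: (440/2080)²·0.789·0.211/18 = 0.000413872
  stratum B: (290/2080)²·0.536·0.464/27 = 0.000179056
  stratum C: (370/2080)²·0.188·0.812/15 = 0.000322032
  stratum D: (490/2080)²·0.222·0.778/26 = 0.000368659
  stratum E: (490/2080)²·0.333·0.667/26 = 0.000474092
V̂(p̂_st) = 0.00175771; SE = √V̂ = 0.0419251

p̂_st ≈ 0.4058, SE ≈ 0.0419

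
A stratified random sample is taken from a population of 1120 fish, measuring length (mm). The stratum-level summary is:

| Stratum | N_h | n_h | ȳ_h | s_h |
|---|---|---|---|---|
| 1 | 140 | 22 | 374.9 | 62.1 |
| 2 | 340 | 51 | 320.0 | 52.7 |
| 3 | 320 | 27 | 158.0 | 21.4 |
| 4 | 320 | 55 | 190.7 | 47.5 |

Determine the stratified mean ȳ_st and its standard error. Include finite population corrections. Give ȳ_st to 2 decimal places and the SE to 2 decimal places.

ȳ_st ≈ 243.63, SE ≈ 3.26

ȳ_st = Σ W_h ȳ_h = (140·374.9 + 340·320.0 + 320·158.0 + 320·190.7)/1120 = 243.63393
V̂(ȳ_st) = Σ W_h² (1 − n_h/N_h) s_h²/n_h, with W_h = N_h/N and N = 1120:
  stratum 1: (140/1120)²·(1 − 22/140)·62.1²/22 = 2.30852
  stratum 2: (340/1120)²·(1 − 51/340)·52.7²/51 = 4.26571
  stratum 3: (320/1120)²·(1 − 27/320)·21.4²/27 = 1.26778
  stratum 4: (320/1120)²·(1 − 55/320)·47.5²/55 = 2.77322
V̂(ȳ_st) = 10.6152
SE(ȳ_st) = √10.6152 = 3.2581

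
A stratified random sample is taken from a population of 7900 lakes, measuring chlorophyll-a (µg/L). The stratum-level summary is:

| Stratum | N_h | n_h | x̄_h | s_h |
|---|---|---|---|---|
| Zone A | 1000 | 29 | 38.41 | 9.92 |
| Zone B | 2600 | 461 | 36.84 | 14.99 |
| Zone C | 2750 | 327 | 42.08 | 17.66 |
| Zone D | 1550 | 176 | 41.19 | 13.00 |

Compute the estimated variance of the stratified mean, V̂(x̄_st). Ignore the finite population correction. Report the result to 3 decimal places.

V̂(x̄_st) = Σ W_h² s_h²/n_h, with W_h = N_h/N and N = 7900:
  stratum Zone A: (1000/7900)²·9.92²/29 = 0.0543715
  stratum Zone B: (2600/7900)²·14.99²/461 = 0.0527953
  stratum Zone C: (2750/7900)²·17.66²/327 = 0.11557
  stratum Zone D: (1550/7900)²·13.00²/176 = 0.0369644
V̂(x̄_st) = 0.259701

V̂(x̄_st) ≈ 0.260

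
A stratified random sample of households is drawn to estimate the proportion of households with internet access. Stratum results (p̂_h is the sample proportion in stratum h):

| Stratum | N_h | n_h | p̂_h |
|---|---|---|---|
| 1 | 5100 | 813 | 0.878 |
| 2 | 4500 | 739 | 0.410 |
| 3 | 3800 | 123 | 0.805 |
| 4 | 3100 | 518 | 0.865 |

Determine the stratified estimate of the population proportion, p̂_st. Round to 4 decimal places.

p̂_st ≈ 0.7311

N = 16500; stratum weights W_h = N_h/N.
p̂_st = Σ W_h p̂_h = (5100·0.878 + 4500·0.410 + 3800·0.805 + 3100·0.865)/16500 = 0.73111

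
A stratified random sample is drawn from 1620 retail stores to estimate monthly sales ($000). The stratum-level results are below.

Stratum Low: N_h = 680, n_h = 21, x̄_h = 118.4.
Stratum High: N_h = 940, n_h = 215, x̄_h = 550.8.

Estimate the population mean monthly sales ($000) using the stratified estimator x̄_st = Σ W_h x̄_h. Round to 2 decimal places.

N = Σ N_h = 1620. Stratum weights W_h = N_h/N.
x̄_st = (680·118.4 + 940·550.8) / 1620 = 369.2988

x̄_st ≈ 369.30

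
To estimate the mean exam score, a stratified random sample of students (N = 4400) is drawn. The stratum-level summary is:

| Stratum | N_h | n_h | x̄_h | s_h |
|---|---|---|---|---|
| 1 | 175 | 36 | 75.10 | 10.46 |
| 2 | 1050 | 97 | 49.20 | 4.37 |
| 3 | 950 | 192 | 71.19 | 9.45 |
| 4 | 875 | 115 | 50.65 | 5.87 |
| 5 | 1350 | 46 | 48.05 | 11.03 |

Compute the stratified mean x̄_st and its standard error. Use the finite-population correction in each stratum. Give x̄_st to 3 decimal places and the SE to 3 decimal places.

x̄_st ≈ 54.913, SE ≈ 0.531

x̄_st = Σ W_h x̄_h = (175·75.10 + 1050·49.20 + 950·71.19 + 875·50.65 + 1350·48.05)/4400 = 54.91347
V̂(x̄_st) = Σ W_h² (1 − n_h/N_h) s_h²/n_h, with W_h = N_h/N and N = 4400:
  stratum 1: (175/4400)²·(1 − 36/175)·10.46²/36 = 0.00381864
  stratum 2: (1050/4400)²·(1 − 97/1050)·4.37²/97 = 0.0101758
  stratum 3: (950/4400)²·(1 − 192/950)·9.45²/192 = 0.0173001
  stratum 4: (875/4400)²·(1 − 115/875)·5.87²/115 = 0.0102919
  stratum 5: (1350/4400)²·(1 − 46/1350)·11.03²/46 = 0.240491
V̂(x̄_st) = 0.282078
SE(x̄_st) = √0.282078 = 0.53111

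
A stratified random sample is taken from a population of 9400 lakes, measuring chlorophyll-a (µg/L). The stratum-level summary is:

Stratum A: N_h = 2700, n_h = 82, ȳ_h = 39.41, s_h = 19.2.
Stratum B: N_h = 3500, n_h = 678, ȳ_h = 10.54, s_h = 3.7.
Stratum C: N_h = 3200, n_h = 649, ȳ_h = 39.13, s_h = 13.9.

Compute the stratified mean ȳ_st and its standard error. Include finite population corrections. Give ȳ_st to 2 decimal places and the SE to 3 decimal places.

ȳ_st ≈ 28.57, SE ≈ 0.624

ȳ_st = Σ W_h ȳ_h = (2700·39.41 + 3500·10.54 + 3200·39.13)/9400 = 28.56521
V̂(ȳ_st) = Σ W_h² (1 − n_h/N_h) s_h²/n_h, with W_h = N_h/N and N = 9400:
  stratum A: (2700/9400)²·(1 − 82/2700)·19.2²/82 = 0.359639
  stratum B: (3500/9400)²·(1 − 678/3500)·3.7²/678 = 0.00225706
  stratum C: (3200/9400)²·(1 − 649/3200)·13.9²/649 = 0.0275036
V̂(ȳ_st) = 0.389399
SE(ȳ_st) = √0.389399 = 0.624019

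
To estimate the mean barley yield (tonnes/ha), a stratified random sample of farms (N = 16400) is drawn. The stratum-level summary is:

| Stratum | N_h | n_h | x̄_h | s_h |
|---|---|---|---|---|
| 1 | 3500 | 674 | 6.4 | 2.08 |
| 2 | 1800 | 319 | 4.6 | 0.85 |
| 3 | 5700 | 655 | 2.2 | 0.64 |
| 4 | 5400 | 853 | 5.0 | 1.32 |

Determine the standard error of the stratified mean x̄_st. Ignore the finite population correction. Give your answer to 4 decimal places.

V̂(x̄_st) = Σ W_h² s_h²/n_h, with W_h = N_h/N and N = 16400:
  stratum 1: (3500/16400)²·2.08²/674 = 0.000292358
  stratum 2: (1800/16400)²·0.85²/319 = 2.72838e-05
  stratum 3: (5700/16400)²·0.64²/655 = 7.55406e-05
  stratum 4: (5400/16400)²·1.32²/853 = 0.000221462
V̂(x̄_st) = 0.000616644
SE(x̄_st) = √0.000616644 = 0.0248323

SE(x̄_st) ≈ 0.0248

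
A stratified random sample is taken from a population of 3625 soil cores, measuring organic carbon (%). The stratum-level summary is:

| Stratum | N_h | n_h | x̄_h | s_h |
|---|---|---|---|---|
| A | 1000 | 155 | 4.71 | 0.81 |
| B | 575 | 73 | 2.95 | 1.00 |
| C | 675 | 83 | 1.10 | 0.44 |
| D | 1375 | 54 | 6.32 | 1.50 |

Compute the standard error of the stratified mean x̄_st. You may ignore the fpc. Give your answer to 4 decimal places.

V̂(x̄_st) = Σ W_h² s_h²/n_h, with W_h = N_h/N and N = 3625:
  stratum A: (1000/3625)²·0.81²/155 = 0.000322123
  stratum B: (575/3625)²·1.00²/73 = 0.000344665
  stratum C: (675/3625)²·0.44²/83 = 8.08758e-05
  stratum D: (1375/3625)²·1.50²/54 = 0.00599485
V̂(x̄_st) = 0.00674251
SE(x̄_st) = √0.00674251 = 0.0821128

SE(x̄_st) ≈ 0.0821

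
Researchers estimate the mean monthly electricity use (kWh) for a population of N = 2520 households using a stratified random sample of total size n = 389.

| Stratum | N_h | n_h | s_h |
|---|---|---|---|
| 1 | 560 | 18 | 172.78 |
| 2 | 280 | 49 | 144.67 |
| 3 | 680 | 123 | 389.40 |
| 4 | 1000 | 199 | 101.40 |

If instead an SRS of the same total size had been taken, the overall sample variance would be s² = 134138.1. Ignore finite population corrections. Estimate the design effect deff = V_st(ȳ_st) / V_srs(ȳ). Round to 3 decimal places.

V̂(ȳ_st) = Σ W_h² s_h²/n_h, with W_h = N_h/N and N = 2520:
  stratum 1: (560/2520)²·172.78²/18 = 81.901
  stratum 2: (280/2520)²·144.67²/49 = 5.27322
  stratum 3: (680/2520)²·389.40²/123 = 89.7643
  stratum 4: (1000/2520)²·101.40²/199 = 8.1362
V_st = 185.075
V_srs = s²/n = 134138.1/389 = 344.828
deff = V_st / V_srs = 185.075/344.828 = 0.5367

deff ≈ 0.537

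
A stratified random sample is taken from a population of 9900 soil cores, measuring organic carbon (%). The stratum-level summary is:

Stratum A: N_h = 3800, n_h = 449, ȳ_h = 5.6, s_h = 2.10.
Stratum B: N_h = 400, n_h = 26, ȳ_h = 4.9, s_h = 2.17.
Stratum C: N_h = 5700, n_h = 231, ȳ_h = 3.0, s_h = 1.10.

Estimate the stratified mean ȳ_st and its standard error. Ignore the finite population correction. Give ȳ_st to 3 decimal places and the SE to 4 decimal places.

ȳ_st = Σ W_h ȳ_h = (3800·5.6 + 400·4.9 + 5700·3.0)/9900 = 4.07475
V̂(ȳ_st) = Σ W_h² s_h²/n_h, with W_h = N_h/N and N = 9900:
  stratum A: (3800/9900)²·2.10²/449 = 0.00144707
  stratum B: (400/9900)²·2.17²/26 = 0.000295662
  stratum C: (5700/9900)²·1.10²/231 = 0.00173641
V̂(ȳ_st) = 0.00347914
SE(ȳ_st) = √0.00347914 = 0.0589843

ȳ_st ≈ 4.075, SE ≈ 0.0590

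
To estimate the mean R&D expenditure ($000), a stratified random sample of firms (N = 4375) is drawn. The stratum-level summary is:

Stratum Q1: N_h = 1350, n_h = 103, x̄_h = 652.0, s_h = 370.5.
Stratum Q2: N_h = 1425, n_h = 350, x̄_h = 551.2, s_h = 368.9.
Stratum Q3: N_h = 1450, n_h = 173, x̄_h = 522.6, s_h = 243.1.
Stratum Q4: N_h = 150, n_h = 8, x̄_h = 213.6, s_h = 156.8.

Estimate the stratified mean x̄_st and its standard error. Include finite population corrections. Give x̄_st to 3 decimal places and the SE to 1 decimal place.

x̄_st ≈ 561.250, SE ≈ 13.6

x̄_st = Σ W_h x̄_h = (1350·652.0 + 1425·551.2 + 1450·522.6 + 150·213.6)/4375 = 561.25029
V̂(x̄_st) = Σ W_h² (1 − n_h/N_h) s_h²/n_h, with W_h = N_h/N and N = 4375:
  stratum Q1: (1350/4375)²·(1 − 103/1350)·370.5²/103 = 117.215
  stratum Q2: (1425/4375)²·(1 − 350/1425)·368.9²/350 = 31.1183
  stratum Q3: (1450/4375)²·(1 − 173/1450)·243.1²/173 = 33.0466
  stratum Q4: (150/4375)²·(1 − 8/150)·156.8²/8 = 3.42
V̂(x̄_st) = 184.8
SE(x̄_st) = √184.8 = 13.5941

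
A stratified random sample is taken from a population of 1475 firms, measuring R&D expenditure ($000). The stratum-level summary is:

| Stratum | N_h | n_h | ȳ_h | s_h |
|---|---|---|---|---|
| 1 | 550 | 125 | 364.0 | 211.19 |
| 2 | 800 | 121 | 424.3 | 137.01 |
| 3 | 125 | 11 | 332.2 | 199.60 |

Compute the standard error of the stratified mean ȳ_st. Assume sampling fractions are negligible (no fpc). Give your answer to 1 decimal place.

V̂(ȳ_st) = Σ W_h² s_h²/n_h, with W_h = N_h/N and N = 1475:
  stratum 1: (550/1475)²·211.19²/125 = 49.611
  stratum 2: (800/1475)²·137.01²/121 = 45.6368
  stratum 3: (125/1475)²·199.60²/11 = 26.0114
V̂(ȳ_st) = 121.259
SE(ȳ_st) = √121.259 = 11.0118

SE(ȳ_st) ≈ 11.0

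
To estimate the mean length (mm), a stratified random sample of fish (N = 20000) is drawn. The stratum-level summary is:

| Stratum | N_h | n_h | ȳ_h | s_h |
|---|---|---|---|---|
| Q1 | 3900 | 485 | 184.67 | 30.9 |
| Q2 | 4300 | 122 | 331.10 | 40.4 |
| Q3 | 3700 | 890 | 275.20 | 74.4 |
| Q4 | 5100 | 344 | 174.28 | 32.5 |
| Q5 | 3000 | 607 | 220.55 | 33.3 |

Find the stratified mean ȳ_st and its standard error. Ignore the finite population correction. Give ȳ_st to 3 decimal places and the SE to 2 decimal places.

ȳ_st ≈ 235.633, SE ≈ 1.07

ȳ_st = Σ W_h ȳ_h = (3900·184.67 + 4300·331.10 + 3700·275.20 + 5100·174.28 + 3000·220.55)/20000 = 235.63305
V̂(ȳ_st) = Σ W_h² s_h²/n_h, with W_h = N_h/N and N = 20000:
  stratum Q1: (3900/20000)²·30.9²/485 = 0.0748591
  stratum Q2: (4300/20000)²·40.4²/122 = 0.618415
  stratum Q3: (3700/20000)²·74.4²/890 = 0.212863
  stratum Q4: (5100/20000)²·32.5²/344 = 0.199659
  stratum Q5: (3000/20000)²·33.3²/607 = 0.0411038
V̂(ȳ_st) = 1.1469
SE(ȳ_st) = √1.1469 = 1.07093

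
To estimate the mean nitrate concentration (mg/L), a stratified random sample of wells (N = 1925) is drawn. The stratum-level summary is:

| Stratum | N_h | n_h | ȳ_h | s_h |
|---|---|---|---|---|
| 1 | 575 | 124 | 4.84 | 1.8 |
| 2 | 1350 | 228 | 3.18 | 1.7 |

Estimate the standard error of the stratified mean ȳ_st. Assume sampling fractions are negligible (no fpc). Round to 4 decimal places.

SE(ȳ_st) ≈ 0.0925

V̂(ȳ_st) = Σ W_h² s_h²/n_h, with W_h = N_h/N and N = 1925:
  stratum 1: (575/1925)²·1.8²/124 = 0.0023313
  stratum 2: (1350/1925)²·1.7²/228 = 0.00623403
V̂(ȳ_st) = 0.00856533
SE(ȳ_st) = √0.00856533 = 0.0925491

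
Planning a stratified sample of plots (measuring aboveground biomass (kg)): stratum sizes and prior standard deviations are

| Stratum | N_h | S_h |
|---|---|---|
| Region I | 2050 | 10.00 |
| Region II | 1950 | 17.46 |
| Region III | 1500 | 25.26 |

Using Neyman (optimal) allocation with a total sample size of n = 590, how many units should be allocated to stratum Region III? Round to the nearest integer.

242

Neyman allocation: n_h = n · N_h S_h / Σ N_i S_i, with n = 590.
  stratum Region I: N_h·S_h = 2050·10.00 = 20500.00
  stratum Region II: N_h·S_h = 1950·17.46 = 34047.00
  stratum Region III: N_h·S_h = 1500·25.26 = 37890.00
Σ N_h S_h = 92437.00
n for stratum Region III = 590·37890.00/92437.00 = 241.841 → 242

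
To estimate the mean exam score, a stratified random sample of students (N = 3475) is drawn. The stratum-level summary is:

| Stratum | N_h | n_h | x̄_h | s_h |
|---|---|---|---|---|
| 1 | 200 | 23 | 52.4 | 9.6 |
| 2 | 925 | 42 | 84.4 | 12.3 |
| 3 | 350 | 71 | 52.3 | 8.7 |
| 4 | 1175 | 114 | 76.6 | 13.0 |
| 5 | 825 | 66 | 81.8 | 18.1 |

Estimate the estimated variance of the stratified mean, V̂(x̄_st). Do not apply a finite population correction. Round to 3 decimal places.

V̂(x̄_st) = Σ W_h² s_h²/n_h, with W_h = N_h/N and N = 3475:
  stratum 1: (200/3475)²·9.6²/23 = 0.0132729
  stratum 2: (925/3475)²·12.3²/42 = 0.255232
  stratum 3: (350/3475)²·8.7²/71 = 0.0108145
  stratum 4: (1175/3475)²·13.0²/114 = 0.169492
  stratum 5: (825/3475)²·18.1²/66 = 0.279777
V̂(x̄_st) = 0.728587

V̂(x̄_st) ≈ 0.729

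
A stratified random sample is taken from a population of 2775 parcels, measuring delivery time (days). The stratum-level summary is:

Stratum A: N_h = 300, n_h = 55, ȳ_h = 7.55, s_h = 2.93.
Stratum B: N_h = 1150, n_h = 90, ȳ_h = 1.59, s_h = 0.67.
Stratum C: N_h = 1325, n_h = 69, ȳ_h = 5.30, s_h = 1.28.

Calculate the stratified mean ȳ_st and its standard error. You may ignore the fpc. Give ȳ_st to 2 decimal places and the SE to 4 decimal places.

ȳ_st ≈ 4.01, SE ≈ 0.0900

ȳ_st = Σ W_h ȳ_h = (300·7.55 + 1150·1.59 + 1325·5.30)/2775 = 4.00577
V̂(ȳ_st) = Σ W_h² s_h²/n_h, with W_h = N_h/N and N = 2775:
  stratum A: (300/2775)²·2.93²/55 = 0.00182427
  stratum B: (1150/2775)²·0.67²/90 = 0.000856597
  stratum C: (1325/2775)²·1.28²/69 = 0.00541348
V̂(ȳ_st) = 0.00809435
SE(ȳ_st) = √0.00809435 = 0.0899686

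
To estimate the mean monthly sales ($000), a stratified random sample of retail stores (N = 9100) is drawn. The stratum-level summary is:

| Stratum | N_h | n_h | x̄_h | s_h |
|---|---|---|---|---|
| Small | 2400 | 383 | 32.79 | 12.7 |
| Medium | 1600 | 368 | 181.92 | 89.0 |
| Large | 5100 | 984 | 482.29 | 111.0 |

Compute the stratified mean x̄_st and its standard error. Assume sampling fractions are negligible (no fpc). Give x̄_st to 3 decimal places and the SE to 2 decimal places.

x̄_st ≈ 310.928, SE ≈ 2.15

x̄_st = Σ W_h x̄_h = (2400·32.79 + 1600·181.92 + 5100·482.29)/9100 = 310.92824
V̂(x̄_st) = Σ W_h² s_h²/n_h, with W_h = N_h/N and N = 9100:
  stratum Small: (2400/9100)²·12.7²/383 = 0.029292
  stratum Medium: (1600/9100)²·89.0²/368 = 0.66541
  stratum Large: (5100/9100)²·111.0²/984 = 3.93286
V̂(x̄_st) = 4.62756
SE(x̄_st) = √4.62756 = 2.15118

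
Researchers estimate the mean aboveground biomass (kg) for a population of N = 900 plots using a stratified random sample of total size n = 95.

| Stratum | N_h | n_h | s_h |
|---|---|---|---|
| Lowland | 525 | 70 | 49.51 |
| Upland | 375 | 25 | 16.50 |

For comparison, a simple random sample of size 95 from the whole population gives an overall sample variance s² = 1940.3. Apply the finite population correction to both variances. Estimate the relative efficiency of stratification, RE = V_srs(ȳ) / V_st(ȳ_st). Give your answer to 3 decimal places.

RE ≈ 1.511

V̂(ȳ_st) = Σ W_h² (1 − n_h/N_h) s_h²/n_h, with W_h = N_h/N and N = 900:
  stratum Lowland: (525/900)²·(1 − 70/525)·49.51²/70 = 10.327
  stratum Upland: (375/900)²·(1 − 25/375)·16.50²/25 = 1.76458
V_st = 12.0916
V_srs = (1 − 95/900)·1940.3/95 = 18.2683
Relative efficiency = V_srs / V_st = 18.2683/12.0916 = 1.5108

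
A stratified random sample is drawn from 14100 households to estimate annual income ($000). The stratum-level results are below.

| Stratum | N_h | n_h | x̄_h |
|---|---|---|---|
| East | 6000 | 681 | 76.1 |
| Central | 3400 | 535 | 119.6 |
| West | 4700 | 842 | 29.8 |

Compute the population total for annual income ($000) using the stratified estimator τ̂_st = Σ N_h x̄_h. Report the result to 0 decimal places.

τ̂_st ≈ 1003300

τ̂_st = Σ N_h x̄_h = 6000·76.1 + 3400·119.6 + 4700·29.8 = 1003300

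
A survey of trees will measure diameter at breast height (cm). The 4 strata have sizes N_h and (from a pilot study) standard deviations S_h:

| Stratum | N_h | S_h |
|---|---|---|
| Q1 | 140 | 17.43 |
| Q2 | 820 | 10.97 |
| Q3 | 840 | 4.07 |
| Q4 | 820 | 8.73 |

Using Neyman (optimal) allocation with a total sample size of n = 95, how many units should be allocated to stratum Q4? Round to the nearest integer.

31

Neyman allocation: n_h = n · N_h S_h / Σ N_i S_i, with n = 95.
  stratum Q1: N_h·S_h = 140·17.43 = 2440.20
  stratum Q2: N_h·S_h = 820·10.97 = 8995.40
  stratum Q3: N_h·S_h = 840·4.07 = 3418.80
  stratum Q4: N_h·S_h = 820·8.73 = 7158.60
Σ N_h S_h = 22013.00
n for stratum Q4 = 95·7158.60/22013.00 = 30.894 → 31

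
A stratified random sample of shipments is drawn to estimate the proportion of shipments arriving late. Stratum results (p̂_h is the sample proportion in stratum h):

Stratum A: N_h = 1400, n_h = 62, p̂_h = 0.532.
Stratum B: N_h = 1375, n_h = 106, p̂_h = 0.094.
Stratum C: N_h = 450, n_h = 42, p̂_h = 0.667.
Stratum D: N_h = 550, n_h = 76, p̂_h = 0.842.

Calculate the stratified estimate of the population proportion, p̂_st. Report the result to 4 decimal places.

N = 3775; stratum weights W_h = N_h/N.
p̂_st = Σ W_h p̂_h = (1400·0.532 + 1375·0.094 + 450·0.667 + 550·0.842)/3775 = 0.43372

p̂_st ≈ 0.4337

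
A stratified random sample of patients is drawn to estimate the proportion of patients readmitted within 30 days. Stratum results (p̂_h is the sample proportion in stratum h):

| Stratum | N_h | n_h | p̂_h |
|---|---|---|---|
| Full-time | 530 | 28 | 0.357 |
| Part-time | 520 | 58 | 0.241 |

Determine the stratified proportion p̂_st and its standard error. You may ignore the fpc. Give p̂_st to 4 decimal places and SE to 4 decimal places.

N = 1050; stratum weights W_h = N_h/N.
p̂_st = Σ W_h p̂_h = (530·0.357 + 520·0.241)/1050 = 0.29955
V̂(p̂_st) = Σ W_h² p̂_h(1−p̂_h)/(n_h−1):
  stratum Full-time: (530/1050)²·0.357·0.643/27 = 0.00216615
  stratum Part-time: (520/1050)²·0.241·0.759/57 = 0.000787068
V̂(p̂_st) = 0.00295322; SE = √V̂ = 0.0543435

p̂_st ≈ 0.2996, SE ≈ 0.0543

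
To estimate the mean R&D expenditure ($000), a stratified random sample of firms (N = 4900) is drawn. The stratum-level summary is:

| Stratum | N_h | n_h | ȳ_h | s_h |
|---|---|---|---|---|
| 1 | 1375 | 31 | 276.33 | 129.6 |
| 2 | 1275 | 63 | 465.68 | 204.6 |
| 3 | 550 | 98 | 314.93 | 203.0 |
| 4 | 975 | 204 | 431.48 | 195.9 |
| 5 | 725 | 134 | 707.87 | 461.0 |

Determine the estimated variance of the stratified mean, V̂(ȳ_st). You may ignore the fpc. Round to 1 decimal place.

V̂(ȳ_st) ≈ 135.1

V̂(ȳ_st) = Σ W_h² s_h²/n_h, with W_h = N_h/N and N = 4900:
  stratum 1: (1375/4900)²·129.6²/31 = 42.664
  stratum 2: (1275/4900)²·204.6²/63 = 44.9882
  stratum 3: (550/4900)²·203.0²/98 = 5.29784
  stratum 4: (975/4900)²·195.9²/204 = 7.44828
  stratum 5: (725/4900)²·461.0²/134 = 34.7201
V̂(ȳ_st) = 135.118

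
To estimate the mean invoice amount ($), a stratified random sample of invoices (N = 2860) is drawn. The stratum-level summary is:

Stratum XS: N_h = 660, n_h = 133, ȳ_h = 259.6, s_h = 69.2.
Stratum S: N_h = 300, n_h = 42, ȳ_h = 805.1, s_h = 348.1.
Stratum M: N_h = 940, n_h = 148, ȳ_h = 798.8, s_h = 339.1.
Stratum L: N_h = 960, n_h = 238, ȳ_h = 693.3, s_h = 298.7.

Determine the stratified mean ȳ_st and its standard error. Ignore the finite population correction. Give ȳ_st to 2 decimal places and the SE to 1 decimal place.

ȳ_st ≈ 639.62, SE ≈ 12.6

ȳ_st = Σ W_h ȳ_h = (660·259.6 + 300·805.1 + 940·798.8 + 960·693.3)/2860 = 639.61748
V̂(ȳ_st) = Σ W_h² s_h²/n_h, with W_h = N_h/N and N = 2860:
  stratum XS: (660/2860)²·69.2²/133 = 1.91742
  stratum S: (300/2860)²·348.1²/42 = 31.7446
  stratum M: (940/2860)²·339.1²/148 = 83.9301
  stratum L: (960/2860)²·298.7²/238 = 42.2381
V̂(ȳ_st) = 159.83
SE(ȳ_st) = √159.83 = 12.6424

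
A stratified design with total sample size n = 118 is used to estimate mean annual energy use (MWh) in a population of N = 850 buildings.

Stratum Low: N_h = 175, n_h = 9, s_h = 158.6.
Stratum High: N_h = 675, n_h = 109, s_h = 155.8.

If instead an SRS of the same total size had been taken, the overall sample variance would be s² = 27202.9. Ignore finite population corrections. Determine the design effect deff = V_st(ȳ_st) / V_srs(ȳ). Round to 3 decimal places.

V̂(ȳ_st) = Σ W_h² s_h²/n_h, with W_h = N_h/N and N = 850:
  stratum Low: (175/850)²·158.6²/9 = 118.468
  stratum High: (675/850)²·155.8²/109 = 140.436
V_st = 258.904
V_srs = s²/n = 27202.9/118 = 230.533
deff = V_st / V_srs = 258.904/230.533 = 1.1231

deff ≈ 1.123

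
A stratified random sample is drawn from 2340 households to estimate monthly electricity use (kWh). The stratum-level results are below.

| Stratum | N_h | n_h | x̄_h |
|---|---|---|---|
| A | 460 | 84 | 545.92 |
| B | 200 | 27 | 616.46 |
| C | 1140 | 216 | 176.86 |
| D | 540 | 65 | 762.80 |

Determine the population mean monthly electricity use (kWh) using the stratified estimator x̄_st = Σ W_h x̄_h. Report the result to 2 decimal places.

x̄_st ≈ 422.20

N = Σ N_h = 2340. Stratum weights W_h = N_h/N.
x̄_st = (460·545.92 + 200·616.46 + 1140·176.86 + 540·762.80) / 2340 = 422.1998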